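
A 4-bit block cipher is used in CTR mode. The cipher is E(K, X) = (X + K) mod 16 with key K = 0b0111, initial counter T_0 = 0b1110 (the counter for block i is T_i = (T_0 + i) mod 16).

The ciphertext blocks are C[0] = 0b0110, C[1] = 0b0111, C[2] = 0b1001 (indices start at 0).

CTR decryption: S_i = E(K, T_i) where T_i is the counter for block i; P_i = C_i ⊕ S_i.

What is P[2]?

P[2] = 0b1110

P[2]: T = 0b0000, S = E(K, T) = 0b0111; 0b1001 ⊕ 0b0111 = 0b1110.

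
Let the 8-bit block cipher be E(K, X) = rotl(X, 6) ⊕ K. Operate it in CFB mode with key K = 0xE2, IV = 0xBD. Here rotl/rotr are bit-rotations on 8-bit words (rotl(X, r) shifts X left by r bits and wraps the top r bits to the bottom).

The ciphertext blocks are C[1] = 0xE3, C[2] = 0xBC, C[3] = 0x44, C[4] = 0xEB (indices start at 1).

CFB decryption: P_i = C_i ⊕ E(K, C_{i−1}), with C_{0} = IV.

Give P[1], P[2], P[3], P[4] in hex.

P[1]: E(K, 0xBD) = 0x8D; 0xE3 ⊕ 0x8D = 0x6E.
P[2]: E(K, 0xE3) = 0x1A; 0xBC ⊕ 0x1A = 0xA6.
P[3]: E(K, 0xBC) = 0xCD; 0x44 ⊕ 0xCD = 0x89.
P[4]: E(K, 0x44) = 0xF3; 0xEB ⊕ 0xF3 = 0x18.

P[1] = 0x6E, P[2] = 0xA6, P[3] = 0x89, P[4] = 0x18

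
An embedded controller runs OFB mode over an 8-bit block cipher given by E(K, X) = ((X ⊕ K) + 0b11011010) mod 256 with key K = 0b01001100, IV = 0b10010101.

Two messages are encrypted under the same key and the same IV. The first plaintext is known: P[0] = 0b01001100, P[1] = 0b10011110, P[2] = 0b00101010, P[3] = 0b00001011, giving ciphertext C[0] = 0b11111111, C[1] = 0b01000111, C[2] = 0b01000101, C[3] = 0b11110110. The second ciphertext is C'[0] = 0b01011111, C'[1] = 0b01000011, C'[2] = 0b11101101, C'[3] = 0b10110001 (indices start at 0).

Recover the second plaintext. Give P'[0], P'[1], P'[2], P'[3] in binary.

In OFB with a reused IV, both messages share the same keystream S_i, so C_i ⊕ C'_i = P_i ⊕ P'_i and thus P'_i = P_i ⊕ C_i ⊕ C'_i.
P'[0]: 0b01001100 ⊕ 0b11111111 ⊕ 0b01011111 = 0b11101100.
P'[1]: 0b10011110 ⊕ 0b01000111 ⊕ 0b01000011 = 0b10011010.
P'[2]: 0b00101010 ⊕ 0b01000101 ⊕ 0b11101101 = 0b10000010.
P'[3]: 0b00001011 ⊕ 0b11110110 ⊕ 0b10110001 = 0b01001100.

P'[0] = 0b11101100, P'[1] = 0b10011010, P'[2] = 0b10000010, P'[3] = 0b01001100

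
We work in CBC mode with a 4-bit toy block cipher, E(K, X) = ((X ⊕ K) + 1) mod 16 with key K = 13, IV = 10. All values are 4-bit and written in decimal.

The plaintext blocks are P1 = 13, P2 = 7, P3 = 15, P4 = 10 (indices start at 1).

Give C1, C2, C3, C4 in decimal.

C1 = 11, C2 = 2, C3 = 1, C4 = 7

CBC encryption: C_i = E(K, P_i ⊕ C_{i−1}), with C_{0} = IV.
C1: P1 ⊕ 10 = 7; E(K, 7) = 11.
C2: P2 ⊕ 11 = 12; E(K, 12) = 2.
C3: P3 ⊕ 2 = 13; E(K, 13) = 1.
C4: P4 ⊕ 1 = 11; E(K, 11) = 7.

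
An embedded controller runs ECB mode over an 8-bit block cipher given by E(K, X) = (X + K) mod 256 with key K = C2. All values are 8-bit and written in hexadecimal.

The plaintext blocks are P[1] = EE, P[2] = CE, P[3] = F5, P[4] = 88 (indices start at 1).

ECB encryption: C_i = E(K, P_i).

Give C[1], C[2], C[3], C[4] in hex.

C[1] = B0, C[2] = 90, C[3] = B7, C[4] = 4A

C[1]: E(K, EE) = B0.
C[2]: E(K, CE) = 90.
C[3]: E(K, F5) = B7.
C[4]: E(K, 88) = 4A.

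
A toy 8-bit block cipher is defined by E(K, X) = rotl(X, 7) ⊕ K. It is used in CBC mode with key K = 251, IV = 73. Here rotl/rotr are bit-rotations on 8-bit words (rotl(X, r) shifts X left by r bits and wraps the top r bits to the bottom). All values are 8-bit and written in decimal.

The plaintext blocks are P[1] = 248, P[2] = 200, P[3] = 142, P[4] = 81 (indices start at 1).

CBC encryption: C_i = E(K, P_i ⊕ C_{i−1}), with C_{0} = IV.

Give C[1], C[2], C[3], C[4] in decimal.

C[1] = 35, C[2] = 14, C[3] = 187, C[4] = 142

C[1]: P[1] ⊕ 73 = 177; E(K, 177) = 35.
C[2]: P[2] ⊕ 35 = 235; E(K, 235) = 14.
C[3]: P[3] ⊕ 14 = 128; E(K, 128) = 187.
C[4]: P[4] ⊕ 187 = 234; E(K, 234) = 142.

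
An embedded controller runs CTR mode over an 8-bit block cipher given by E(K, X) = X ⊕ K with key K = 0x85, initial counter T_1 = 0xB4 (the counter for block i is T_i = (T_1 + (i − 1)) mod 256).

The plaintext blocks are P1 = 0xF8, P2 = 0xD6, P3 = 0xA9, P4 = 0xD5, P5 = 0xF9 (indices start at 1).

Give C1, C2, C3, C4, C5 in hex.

CTR encryption: S_i = E(K, T_i) where T_i is the counter for block i; C_i = P_i ⊕ S_i.
C1: T = 0xB4, S = E(K, T) = 0x31; 0xF8 ⊕ 0x31 = 0xC9.
C2: T = 0xB5, S = E(K, T) = 0x30; 0xD6 ⊕ 0x30 = 0xE6.
C3: T = 0xB6, S = E(K, T) = 0x33; 0xA9 ⊕ 0x33 = 0x9A.
C4: T = 0xB7, S = E(K, T) = 0x32; 0xD5 ⊕ 0x32 = 0xE7.
C5: T = 0xB8, S = E(K, T) = 0x3D; 0xF9 ⊕ 0x3D = 0xC4.

C1 = 0xC9, C2 = 0xE6, C3 = 0x9A, C4 = 0xE7, C5 = 0xC4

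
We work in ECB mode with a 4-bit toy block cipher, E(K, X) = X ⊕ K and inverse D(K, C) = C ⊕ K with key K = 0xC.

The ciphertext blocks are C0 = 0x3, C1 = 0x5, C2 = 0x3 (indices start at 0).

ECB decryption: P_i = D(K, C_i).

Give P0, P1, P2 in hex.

P0: D(K, 0x3) = 0xF.
P1: D(K, 0x5) = 0x9.
P2: D(K, 0x3) = 0xF.

P0 = 0xF, P1 = 0x9, P2 = 0xF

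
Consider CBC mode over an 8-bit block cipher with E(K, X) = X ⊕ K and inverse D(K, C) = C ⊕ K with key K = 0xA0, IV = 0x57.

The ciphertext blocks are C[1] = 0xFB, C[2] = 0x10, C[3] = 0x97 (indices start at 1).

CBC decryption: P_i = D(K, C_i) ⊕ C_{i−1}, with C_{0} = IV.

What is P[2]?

P[2] = 0x4B

P[2]: D(K, 0x10) = 0xB0; 0xB0 ⊕ 0xFB = 0x4B.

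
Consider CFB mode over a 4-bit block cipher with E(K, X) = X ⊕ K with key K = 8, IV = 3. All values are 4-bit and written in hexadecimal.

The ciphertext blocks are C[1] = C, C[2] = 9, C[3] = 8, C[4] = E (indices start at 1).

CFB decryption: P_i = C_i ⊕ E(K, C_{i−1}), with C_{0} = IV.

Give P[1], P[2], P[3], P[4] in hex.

P[1] = 7, P[2] = D, P[3] = 9, P[4] = E

P[1]: E(K, 3) = B; C ⊕ B = 7.
P[2]: E(K, C) = 4; 9 ⊕ 4 = D.
P[3]: E(K, 9) = 1; 8 ⊕ 1 = 9.
P[4]: E(K, 8) = 0; E ⊕ 0 = E.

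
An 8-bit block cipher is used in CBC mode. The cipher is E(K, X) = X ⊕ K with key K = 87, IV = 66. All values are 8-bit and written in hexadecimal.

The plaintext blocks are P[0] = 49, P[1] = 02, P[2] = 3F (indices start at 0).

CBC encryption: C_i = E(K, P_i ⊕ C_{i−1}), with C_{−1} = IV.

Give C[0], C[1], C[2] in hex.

C[0] = A8, C[1] = 2D, C[2] = 95

C[0]: P[0] ⊕ 66 = 2F; E(K, 2F) = A8.
C[1]: P[1] ⊕ A8 = AA; E(K, AA) = 2D.
C[2]: P[2] ⊕ 2D = 12; E(K, 12) = 95.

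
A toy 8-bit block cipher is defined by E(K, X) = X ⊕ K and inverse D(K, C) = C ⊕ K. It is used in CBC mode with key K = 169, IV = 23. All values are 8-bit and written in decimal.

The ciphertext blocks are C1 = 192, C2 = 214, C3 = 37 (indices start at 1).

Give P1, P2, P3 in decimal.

P1 = 126, P2 = 191, P3 = 90

CBC decryption: P_i = D(K, C_i) ⊕ C_{i−1}, with C_{0} = IV.
P1: D(K, 192) = 105; 105 ⊕ 23 = 126.
P2: D(K, 214) = 127; 127 ⊕ 192 = 191.
P3: D(K, 37) = 140; 140 ⊕ 214 = 90.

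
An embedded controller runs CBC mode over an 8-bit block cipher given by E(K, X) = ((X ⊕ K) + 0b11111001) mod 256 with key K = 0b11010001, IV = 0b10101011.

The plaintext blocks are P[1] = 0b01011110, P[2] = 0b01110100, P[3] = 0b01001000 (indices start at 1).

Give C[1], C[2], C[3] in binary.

C[1] = 0b00011101, C[2] = 0b10110001, C[3] = 0b00100001

CBC encryption: C_i = E(K, P_i ⊕ C_{i−1}), with C_{0} = IV.
C[1]: P[1] ⊕ 0b10101011 = 0b11110101; E(K, 0b11110101) = 0b00011101.
C[2]: P[2] ⊕ 0b00011101 = 0b01101001; E(K, 0b01101001) = 0b10110001.
C[3]: P[3] ⊕ 0b10110001 = 0b11111001; E(K, 0b11111001) = 0b00100001.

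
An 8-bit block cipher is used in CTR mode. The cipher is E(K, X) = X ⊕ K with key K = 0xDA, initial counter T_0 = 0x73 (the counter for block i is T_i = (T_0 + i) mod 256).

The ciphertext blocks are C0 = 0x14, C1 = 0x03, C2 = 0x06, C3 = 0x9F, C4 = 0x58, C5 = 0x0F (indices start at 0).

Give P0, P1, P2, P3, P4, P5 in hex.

CTR decryption: S_i = E(K, T_i) where T_i is the counter for block i; P_i = C_i ⊕ S_i.
P0: T = 0x73, S = E(K, T) = 0xA9; 0x14 ⊕ 0xA9 = 0xBD.
P1: T = 0x74, S = E(K, T) = 0xAE; 0x03 ⊕ 0xAE = 0xAD.
P2: T = 0x75, S = E(K, T) = 0xAF; 0x06 ⊕ 0xAF = 0xA9.
P3: T = 0x76, S = E(K, T) = 0xAC; 0x9F ⊕ 0xAC = 0x33.
P4: T = 0x77, S = E(K, T) = 0xAD; 0x58 ⊕ 0xAD = 0xF5.
P5: T = 0x78, S = E(K, T) = 0xA2; 0x0F ⊕ 0xA2 = 0xAD.

P0 = 0xBD, P1 = 0xAD, P2 = 0xA9, P3 = 0x33, P4 = 0xF5, P5 = 0xAD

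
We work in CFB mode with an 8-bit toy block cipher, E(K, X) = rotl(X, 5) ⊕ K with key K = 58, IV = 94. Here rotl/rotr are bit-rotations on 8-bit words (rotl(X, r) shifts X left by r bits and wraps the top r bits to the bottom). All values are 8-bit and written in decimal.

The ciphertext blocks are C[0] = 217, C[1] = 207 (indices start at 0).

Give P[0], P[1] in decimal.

CFB decryption: P_i = C_i ⊕ E(K, C_{i−1}), with C_{−1} = IV.
P[0]: E(K, 94) = 241; 217 ⊕ 241 = 40.
P[1]: E(K, 217) = 1; 207 ⊕ 1 = 206.

P[0] = 40, P[1] = 206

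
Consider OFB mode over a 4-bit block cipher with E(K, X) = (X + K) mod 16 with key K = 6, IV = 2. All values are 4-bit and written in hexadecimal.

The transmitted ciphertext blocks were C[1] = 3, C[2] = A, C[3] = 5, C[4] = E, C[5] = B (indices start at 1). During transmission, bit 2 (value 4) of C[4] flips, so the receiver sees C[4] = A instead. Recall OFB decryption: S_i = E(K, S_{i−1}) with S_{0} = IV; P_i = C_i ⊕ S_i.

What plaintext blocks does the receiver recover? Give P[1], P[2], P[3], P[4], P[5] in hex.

Only C[4] changed, to A. In OFB, a change in C_i flips the same bit in P_i only; the keystream is unaffected. Decrypting the received ciphertext:
P[1]: S = E(K, 2) = 8; 3 ⊕ 8 = B.
P[2]: S = E(K, 8) = E; A ⊕ E = 4.
P[3]: S = E(K, E) = 4; 5 ⊕ 4 = 1.
P[4]: S = E(K, 4) = A; A ⊕ A = 0.
P[5]: S = E(K, A) = 0; B ⊕ 0 = B.
Blocks that differ from the original plaintext: P[4].

P[1] = B, P[2] = 4, P[3] = 1, P[4] = 0, P[5] = B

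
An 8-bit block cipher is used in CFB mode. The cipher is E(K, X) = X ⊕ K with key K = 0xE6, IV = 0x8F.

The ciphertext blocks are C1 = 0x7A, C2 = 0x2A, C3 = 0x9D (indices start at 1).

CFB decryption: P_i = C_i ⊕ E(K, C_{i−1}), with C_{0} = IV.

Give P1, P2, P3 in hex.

P1: E(K, 0x8F) = 0x69; 0x7A ⊕ 0x69 = 0x13.
P2: E(K, 0x7A) = 0x9C; 0x2A ⊕ 0x9C = 0xB6.
P3: E(K, 0x2A) = 0xCC; 0x9D ⊕ 0xCC = 0x51.

P1 = 0x13, P2 = 0xB6, P3 = 0x51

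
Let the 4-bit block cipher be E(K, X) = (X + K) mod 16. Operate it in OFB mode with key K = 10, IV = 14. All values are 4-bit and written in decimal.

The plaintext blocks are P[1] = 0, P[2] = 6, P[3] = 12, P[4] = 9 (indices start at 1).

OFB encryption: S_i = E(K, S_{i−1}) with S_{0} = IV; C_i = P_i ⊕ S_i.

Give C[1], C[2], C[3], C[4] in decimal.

C[1]: S = E(K, 14) = 8; 0 ⊕ 8 = 8.
C[2]: S = E(K, 8) = 2; 6 ⊕ 2 = 4.
C[3]: S = E(K, 2) = 12; 12 ⊕ 12 = 0.
C[4]: S = E(K, 12) = 6; 9 ⊕ 6 = 15.

C[1] = 8, C[2] = 4, C[3] = 0, C[4] = 15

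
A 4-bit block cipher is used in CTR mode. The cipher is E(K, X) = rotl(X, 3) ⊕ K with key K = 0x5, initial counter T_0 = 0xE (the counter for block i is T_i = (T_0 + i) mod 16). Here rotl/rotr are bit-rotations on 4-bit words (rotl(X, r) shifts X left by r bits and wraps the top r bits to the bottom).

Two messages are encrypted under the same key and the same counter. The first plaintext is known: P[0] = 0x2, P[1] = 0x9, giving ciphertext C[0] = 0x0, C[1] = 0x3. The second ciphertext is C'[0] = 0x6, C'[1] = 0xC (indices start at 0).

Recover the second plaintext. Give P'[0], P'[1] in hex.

In CTR with a reused counter, both messages share the same keystream S_i, so C_i ⊕ C'_i = P_i ⊕ P'_i and thus P'_i = P_i ⊕ C_i ⊕ C'_i.
P'[0]: 0x2 ⊕ 0x0 ⊕ 0x6 = 0x4.
P'[1]: 0x9 ⊕ 0x3 ⊕ 0xC = 0x6.

P'[0] = 0x4, P'[1] = 0x6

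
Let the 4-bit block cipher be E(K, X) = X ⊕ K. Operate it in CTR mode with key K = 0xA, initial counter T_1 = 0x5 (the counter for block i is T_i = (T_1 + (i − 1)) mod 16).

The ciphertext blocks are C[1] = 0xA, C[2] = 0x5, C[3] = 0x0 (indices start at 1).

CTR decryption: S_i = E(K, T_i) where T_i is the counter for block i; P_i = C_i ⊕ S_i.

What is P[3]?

P[3] = 0xD

P[3]: T = 0x7, S = E(K, T) = 0xD; 0x0 ⊕ 0xD = 0xD.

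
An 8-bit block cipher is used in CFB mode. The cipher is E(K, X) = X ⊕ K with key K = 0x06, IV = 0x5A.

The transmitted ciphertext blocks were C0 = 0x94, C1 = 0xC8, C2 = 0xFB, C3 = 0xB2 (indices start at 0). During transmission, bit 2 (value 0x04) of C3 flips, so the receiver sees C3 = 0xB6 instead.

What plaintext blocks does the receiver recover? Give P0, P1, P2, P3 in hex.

P0 = 0xC8, P1 = 0x5A, P2 = 0x35, P3 = 0x4B

CFB decryption: P_i = C_i ⊕ E(K, C_{i−1}), with C_{−1} = IV.
Only C3 changed, to 0xB6. In CFB, a change in C_i flips the same bit in P_i and garbles P_{i+1}. Decrypting the received ciphertext:
P0: E(K, 0x5A) = 0x5C; 0x94 ⊕ 0x5C = 0xC8.
P1: E(K, 0x94) = 0x92; 0xC8 ⊕ 0x92 = 0x5A.
P2: E(K, 0xC8) = 0xCE; 0xFB ⊕ 0xCE = 0x35.
P3: E(K, 0xFB) = 0xFD; 0xB6 ⊕ 0xFD = 0x4B.
Blocks that differ from the original plaintext: P3.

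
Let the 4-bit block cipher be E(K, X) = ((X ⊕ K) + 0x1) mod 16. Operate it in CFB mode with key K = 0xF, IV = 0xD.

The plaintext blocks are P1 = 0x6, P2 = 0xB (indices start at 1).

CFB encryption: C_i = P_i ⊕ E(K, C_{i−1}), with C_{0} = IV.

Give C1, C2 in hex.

C1: E(K, 0xD) = 0x3; 0x6 ⊕ 0x3 = 0x5.
C2: E(K, 0x5) = 0xB; 0xB ⊕ 0xB = 0x0.

C1 = 0x5, C2 = 0x0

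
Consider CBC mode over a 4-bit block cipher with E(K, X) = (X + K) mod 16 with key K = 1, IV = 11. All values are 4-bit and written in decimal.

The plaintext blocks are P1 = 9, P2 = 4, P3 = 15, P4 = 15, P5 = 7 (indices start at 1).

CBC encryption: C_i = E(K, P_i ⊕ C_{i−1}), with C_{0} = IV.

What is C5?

C5 = 0

C1: P1 ⊕ 11 = 2; E(K, 2) = 3.
C2: P2 ⊕ 3 = 7; E(K, 7) = 8.
C3: P3 ⊕ 8 = 7; E(K, 7) = 8.
C4: P4 ⊕ 8 = 7; E(K, 7) = 8.
C5: P5 ⊕ 8 = 15; E(K, 15) = 0.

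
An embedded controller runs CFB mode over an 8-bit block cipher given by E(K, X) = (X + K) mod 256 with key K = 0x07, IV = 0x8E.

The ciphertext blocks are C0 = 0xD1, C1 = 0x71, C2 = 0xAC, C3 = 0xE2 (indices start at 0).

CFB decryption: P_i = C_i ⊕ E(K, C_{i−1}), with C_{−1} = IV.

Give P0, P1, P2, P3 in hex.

P0 = 0x44, P1 = 0xA9, P2 = 0xD4, P3 = 0x51

P0: E(K, 0x8E) = 0x95; 0xD1 ⊕ 0x95 = 0x44.
P1: E(K, 0xD1) = 0xD8; 0x71 ⊕ 0xD8 = 0xA9.
P2: E(K, 0x71) = 0x78; 0xAC ⊕ 0x78 = 0xD4.
P3: E(K, 0xAC) = 0xB3; 0xE2 ⊕ 0xB3 = 0x51.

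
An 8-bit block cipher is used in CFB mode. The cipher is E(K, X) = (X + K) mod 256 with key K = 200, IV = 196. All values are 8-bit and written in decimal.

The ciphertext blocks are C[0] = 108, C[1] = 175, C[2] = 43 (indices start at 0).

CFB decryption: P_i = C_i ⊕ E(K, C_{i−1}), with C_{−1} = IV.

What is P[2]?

P[2] = 92

P[2]: E(K, 175) = 119; 43 ⊕ 119 = 92.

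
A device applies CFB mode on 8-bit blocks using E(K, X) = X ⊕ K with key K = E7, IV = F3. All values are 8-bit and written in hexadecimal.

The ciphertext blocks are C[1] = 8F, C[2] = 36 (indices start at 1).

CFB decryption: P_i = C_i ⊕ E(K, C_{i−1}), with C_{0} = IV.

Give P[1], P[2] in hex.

P[1]: E(K, F3) = 14; 8F ⊕ 14 = 9B.
P[2]: E(K, 8F) = 68; 36 ⊕ 68 = 5E.

P[1] = 9B, P[2] = 5E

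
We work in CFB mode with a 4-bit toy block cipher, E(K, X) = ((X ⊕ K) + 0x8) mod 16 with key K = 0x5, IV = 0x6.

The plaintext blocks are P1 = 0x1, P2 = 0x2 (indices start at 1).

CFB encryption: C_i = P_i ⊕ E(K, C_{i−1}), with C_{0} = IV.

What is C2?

C2 = 0x5

C1: E(K, 0x6) = 0xB; 0x1 ⊕ 0xB = 0xA.
C2: E(K, 0xA) = 0x7; 0x2 ⊕ 0x7 = 0x5.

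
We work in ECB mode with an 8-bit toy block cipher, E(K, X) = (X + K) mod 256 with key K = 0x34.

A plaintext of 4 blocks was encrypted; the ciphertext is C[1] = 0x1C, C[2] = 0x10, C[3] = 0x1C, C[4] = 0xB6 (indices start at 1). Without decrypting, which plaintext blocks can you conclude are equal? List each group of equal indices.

P[1] = P[3]

ECB encrypts each block independently with the same key, so equal ciphertext blocks imply equal plaintext blocks.
C[1] = C[3] = 0x1C, so P[1] = P[3].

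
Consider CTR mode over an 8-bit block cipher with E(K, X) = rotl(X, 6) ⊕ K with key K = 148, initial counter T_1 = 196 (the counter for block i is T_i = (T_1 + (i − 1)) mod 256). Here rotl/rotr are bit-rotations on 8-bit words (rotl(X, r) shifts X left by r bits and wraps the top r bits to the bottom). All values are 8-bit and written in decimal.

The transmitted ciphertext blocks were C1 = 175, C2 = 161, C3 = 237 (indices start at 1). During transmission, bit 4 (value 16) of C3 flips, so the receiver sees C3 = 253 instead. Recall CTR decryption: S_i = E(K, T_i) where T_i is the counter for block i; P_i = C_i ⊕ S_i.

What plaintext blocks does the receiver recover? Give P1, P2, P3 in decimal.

Only C3 changed, to 253. In CTR, a change in C_i flips the same bit in P_i only; the keystream is unaffected. Decrypting the received ciphertext:
P1: T = 196, S = E(K, T) = 165; 175 ⊕ 165 = 10.
P2: T = 197, S = E(K, T) = 229; 161 ⊕ 229 = 68.
P3: T = 198, S = E(K, T) = 37; 253 ⊕ 37 = 216.
Blocks that differ from the original plaintext: P3.

P1 = 10, P2 = 68, P3 = 216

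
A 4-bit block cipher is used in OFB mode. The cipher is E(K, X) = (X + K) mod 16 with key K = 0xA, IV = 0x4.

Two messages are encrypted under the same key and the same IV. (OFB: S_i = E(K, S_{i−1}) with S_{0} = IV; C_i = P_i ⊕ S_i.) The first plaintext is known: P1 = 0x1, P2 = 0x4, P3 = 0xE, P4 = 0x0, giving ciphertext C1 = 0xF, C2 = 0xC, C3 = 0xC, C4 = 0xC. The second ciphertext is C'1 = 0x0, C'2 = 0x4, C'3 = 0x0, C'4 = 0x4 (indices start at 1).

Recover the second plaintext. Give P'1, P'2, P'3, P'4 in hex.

In OFB with a reused IV, both messages share the same keystream S_i, so C_i ⊕ C'_i = P_i ⊕ P'_i and thus P'_i = P_i ⊕ C_i ⊕ C'_i.
P'1: 0x1 ⊕ 0xF ⊕ 0x0 = 0xE.
P'2: 0x4 ⊕ 0xC ⊕ 0x4 = 0xC.
P'3: 0xE ⊕ 0xC ⊕ 0x0 = 0x2.
P'4: 0x0 ⊕ 0xC ⊕ 0x4 = 0x8.

P'1 = 0xE, P'2 = 0xC, P'3 = 0x2, P'4 = 0x8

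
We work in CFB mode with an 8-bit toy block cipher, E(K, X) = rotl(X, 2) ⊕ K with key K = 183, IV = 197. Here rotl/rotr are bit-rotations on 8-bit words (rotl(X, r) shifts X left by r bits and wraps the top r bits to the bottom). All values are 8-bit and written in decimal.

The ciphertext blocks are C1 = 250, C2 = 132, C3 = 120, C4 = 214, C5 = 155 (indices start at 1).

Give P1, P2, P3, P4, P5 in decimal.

CFB decryption: P_i = C_i ⊕ E(K, C_{i−1}), with C_{0} = IV.
P1: E(K, 197) = 160; 250 ⊕ 160 = 90.
P2: E(K, 250) = 92; 132 ⊕ 92 = 216.
P3: E(K, 132) = 165; 120 ⊕ 165 = 221.
P4: E(K, 120) = 86; 214 ⊕ 86 = 128.
P5: E(K, 214) = 236; 155 ⊕ 236 = 119.

P1 = 90, P2 = 216, P3 = 221, P4 = 128, P5 = 119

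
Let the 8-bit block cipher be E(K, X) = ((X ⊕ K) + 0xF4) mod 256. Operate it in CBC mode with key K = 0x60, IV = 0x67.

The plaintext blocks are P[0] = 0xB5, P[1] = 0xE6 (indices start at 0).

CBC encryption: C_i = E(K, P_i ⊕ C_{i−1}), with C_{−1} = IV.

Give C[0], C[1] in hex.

C[0]: P[0] ⊕ 0x67 = 0xD2; E(K, 0xD2) = 0xA6.
C[1]: P[1] ⊕ 0xA6 = 0x40; E(K, 0x40) = 0x14.

C[0] = 0xA6, C[1] = 0x14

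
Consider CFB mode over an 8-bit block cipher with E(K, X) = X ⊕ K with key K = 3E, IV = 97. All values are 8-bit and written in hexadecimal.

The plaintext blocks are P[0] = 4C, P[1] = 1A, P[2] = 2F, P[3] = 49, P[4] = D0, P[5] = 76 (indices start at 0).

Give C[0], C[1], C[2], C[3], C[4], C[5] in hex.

C[0] = E5, C[1] = C1, C[2] = D0, C[3] = A7, C[4] = 49, C[5] = 01

CFB encryption: C_i = P_i ⊕ E(K, C_{i−1}), with C_{−1} = IV.
C[0]: E(K, 97) = A9; 4C ⊕ A9 = E5.
C[1]: E(K, E5) = DB; 1A ⊕ DB = C1.
C[2]: E(K, C1) = FF; 2F ⊕ FF = D0.
C[3]: E(K, D0) = EE; 49 ⊕ EE = A7.
C[4]: E(K, A7) = 99; D0 ⊕ 99 = 49.
C[5]: E(K, 49) = 77; 76 ⊕ 77 = 01.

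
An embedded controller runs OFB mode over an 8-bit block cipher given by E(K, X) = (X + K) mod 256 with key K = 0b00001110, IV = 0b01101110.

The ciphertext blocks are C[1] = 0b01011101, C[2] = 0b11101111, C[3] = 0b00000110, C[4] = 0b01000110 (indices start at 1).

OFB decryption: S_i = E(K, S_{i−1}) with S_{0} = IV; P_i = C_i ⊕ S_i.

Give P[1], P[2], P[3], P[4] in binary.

P[1] = 0b00100001, P[2] = 0b01100101, P[3] = 0b10011110, P[4] = 0b11100000

P[1]: S = E(K, 0b01101110) = 0b01111100; 0b01011101 ⊕ 0b01111100 = 0b00100001.
P[2]: S = E(K, 0b01111100) = 0b10001010; 0b11101111 ⊕ 0b10001010 = 0b01100101.
P[3]: S = E(K, 0b10001010) = 0b10011000; 0b00000110 ⊕ 0b10011000 = 0b10011110.
P[4]: S = E(K, 0b10011000) = 0b10100110; 0b01000110 ⊕ 0b10100110 = 0b11100000.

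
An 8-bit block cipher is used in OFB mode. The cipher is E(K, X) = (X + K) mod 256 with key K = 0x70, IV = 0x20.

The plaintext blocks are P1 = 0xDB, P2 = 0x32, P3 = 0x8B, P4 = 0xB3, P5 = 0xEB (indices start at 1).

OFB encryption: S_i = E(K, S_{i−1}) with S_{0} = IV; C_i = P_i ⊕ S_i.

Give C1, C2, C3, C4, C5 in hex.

C1 = 0x4B, C2 = 0x32, C3 = 0xFB, C4 = 0x53, C5 = 0xBB

C1: S = E(K, 0x20) = 0x90; 0xDB ⊕ 0x90 = 0x4B.
C2: S = E(K, 0x90) = 0x00; 0x32 ⊕ 0x00 = 0x32.
C3: S = E(K, 0x00) = 0x70; 0x8B ⊕ 0x70 = 0xFB.
C4: S = E(K, 0x70) = 0xE0; 0xB3 ⊕ 0xE0 = 0x53.
C5: S = E(K, 0xE0) = 0x50; 0xEB ⊕ 0x50 = 0xBB.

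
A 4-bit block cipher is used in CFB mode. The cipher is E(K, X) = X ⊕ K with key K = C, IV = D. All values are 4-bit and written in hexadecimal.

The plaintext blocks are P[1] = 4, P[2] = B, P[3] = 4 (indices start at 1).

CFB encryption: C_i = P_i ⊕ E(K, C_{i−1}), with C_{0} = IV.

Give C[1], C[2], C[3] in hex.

C[1] = 5, C[2] = 2, C[3] = A

C[1]: E(K, D) = 1; 4 ⊕ 1 = 5.
C[2]: E(K, 5) = 9; B ⊕ 9 = 2.
C[3]: E(K, 2) = E; 4 ⊕ E = A.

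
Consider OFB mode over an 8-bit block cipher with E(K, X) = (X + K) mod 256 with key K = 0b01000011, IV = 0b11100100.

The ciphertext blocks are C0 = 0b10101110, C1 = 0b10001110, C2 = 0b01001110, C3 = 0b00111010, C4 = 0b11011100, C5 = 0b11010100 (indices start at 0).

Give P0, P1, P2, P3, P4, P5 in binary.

OFB decryption: S_i = E(K, S_{i−1}) with S_{−1} = IV; P_i = C_i ⊕ S_i.
P0: S = E(K, 0b11100100) = 0b00100111; 0b10101110 ⊕ 0b00100111 = 0b10001001.
P1: S = E(K, 0b00100111) = 0b01101010; 0b10001110 ⊕ 0b01101010 = 0b11100100.
P2: S = E(K, 0b01101010) = 0b10101101; 0b01001110 ⊕ 0b10101101 = 0b11100011.
P3: S = E(K, 0b10101101) = 0b11110000; 0b00111010 ⊕ 0b11110000 = 0b11001010.
P4: S = E(K, 0b11110000) = 0b00110011; 0b11011100 ⊕ 0b00110011 = 0b11101111.
P5: S = E(K, 0b00110011) = 0b01110110; 0b11010100 ⊕ 0b01110110 = 0b10100010.

P0 = 0b10001001, P1 = 0b11100100, P2 = 0b11100011, P3 = 0b11001010, P4 = 0b11101111, P5 = 0b10100010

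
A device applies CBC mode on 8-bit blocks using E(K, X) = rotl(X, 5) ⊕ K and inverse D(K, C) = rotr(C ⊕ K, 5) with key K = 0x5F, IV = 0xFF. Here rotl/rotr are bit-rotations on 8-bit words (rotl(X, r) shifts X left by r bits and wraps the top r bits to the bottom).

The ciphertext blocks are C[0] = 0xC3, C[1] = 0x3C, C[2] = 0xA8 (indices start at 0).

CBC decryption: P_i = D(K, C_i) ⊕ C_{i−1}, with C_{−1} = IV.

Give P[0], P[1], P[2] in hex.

P[0] = 0x1B, P[1] = 0xD8, P[2] = 0x83

P[0]: D(K, 0xC3) = 0xE4; 0xE4 ⊕ 0xFF = 0x1B.
P[1]: D(K, 0x3C) = 0x1B; 0x1B ⊕ 0xC3 = 0xD8.
P[2]: D(K, 0xA8) = 0xBF; 0xBF ⊕ 0x3C = 0x83.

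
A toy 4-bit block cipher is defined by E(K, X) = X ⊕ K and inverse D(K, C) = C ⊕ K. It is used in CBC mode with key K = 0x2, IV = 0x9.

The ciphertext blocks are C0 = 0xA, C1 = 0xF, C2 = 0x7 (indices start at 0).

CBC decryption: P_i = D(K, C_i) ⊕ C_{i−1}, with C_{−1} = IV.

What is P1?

P1 = 0x7

P1: D(K, 0xF) = 0xD; 0xD ⊕ 0xA = 0x7.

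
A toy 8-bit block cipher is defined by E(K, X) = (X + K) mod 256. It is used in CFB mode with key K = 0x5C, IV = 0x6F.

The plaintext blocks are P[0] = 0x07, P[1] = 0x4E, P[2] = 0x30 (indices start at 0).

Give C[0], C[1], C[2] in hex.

CFB encryption: C_i = P_i ⊕ E(K, C_{i−1}), with C_{−1} = IV.
C[0]: E(K, 0x6F) = 0xCB; 0x07 ⊕ 0xCB = 0xCC.
C[1]: E(K, 0xCC) = 0x28; 0x4E ⊕ 0x28 = 0x66.
C[2]: E(K, 0x66) = 0xC2; 0x30 ⊕ 0xC2 = 0xF2.

C[0] = 0xCC, C[1] = 0x66, C[2] = 0xF2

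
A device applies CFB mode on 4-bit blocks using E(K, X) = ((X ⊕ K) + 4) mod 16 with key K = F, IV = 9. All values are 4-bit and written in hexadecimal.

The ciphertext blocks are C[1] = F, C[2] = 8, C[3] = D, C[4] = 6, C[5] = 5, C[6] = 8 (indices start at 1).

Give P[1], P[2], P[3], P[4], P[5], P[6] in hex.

P[1] = 5, P[2] = C, P[3] = 6, P[4] = 0, P[5] = 8, P[6] = 6

CFB decryption: P_i = C_i ⊕ E(K, C_{i−1}), with C_{0} = IV.
P[1]: E(K, 9) = A; F ⊕ A = 5.
P[2]: E(K, F) = 4; 8 ⊕ 4 = C.
P[3]: E(K, 8) = B; D ⊕ B = 6.
P[4]: E(K, D) = 6; 6 ⊕ 6 = 0.
P[5]: E(K, 6) = D; 5 ⊕ D = 8.
P[6]: E(K, 5) = E; 8 ⊕ E = 6.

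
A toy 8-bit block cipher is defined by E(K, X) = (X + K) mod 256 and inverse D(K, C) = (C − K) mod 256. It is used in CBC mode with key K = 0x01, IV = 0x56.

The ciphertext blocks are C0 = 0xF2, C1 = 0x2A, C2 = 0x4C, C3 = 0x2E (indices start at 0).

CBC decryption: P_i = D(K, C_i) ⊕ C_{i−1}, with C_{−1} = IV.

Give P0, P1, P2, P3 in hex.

P0: D(K, 0xF2) = 0xF1; 0xF1 ⊕ 0x56 = 0xA7.
P1: D(K, 0x2A) = 0x29; 0x29 ⊕ 0xF2 = 0xDB.
P2: D(K, 0x4C) = 0x4B; 0x4B ⊕ 0x2A = 0x61.
P3: D(K, 0x2E) = 0x2D; 0x2D ⊕ 0x4C = 0x61.

P0 = 0xA7, P1 = 0xDB, P2 = 0x61, P3 = 0x61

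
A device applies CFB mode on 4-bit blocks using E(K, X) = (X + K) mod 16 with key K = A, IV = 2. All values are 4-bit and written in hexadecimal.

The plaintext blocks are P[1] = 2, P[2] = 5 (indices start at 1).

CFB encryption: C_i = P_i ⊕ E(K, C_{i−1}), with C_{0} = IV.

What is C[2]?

C[2] = D

C[1]: E(K, 2) = C; 2 ⊕ C = E.
C[2]: E(K, E) = 8; 5 ⊕ 8 = D.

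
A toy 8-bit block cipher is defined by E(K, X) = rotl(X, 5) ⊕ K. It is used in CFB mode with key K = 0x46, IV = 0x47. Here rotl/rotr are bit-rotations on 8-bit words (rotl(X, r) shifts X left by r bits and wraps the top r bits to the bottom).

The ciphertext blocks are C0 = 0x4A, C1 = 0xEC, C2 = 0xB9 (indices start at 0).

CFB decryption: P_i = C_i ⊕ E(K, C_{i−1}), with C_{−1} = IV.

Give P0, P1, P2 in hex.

P0 = 0xE4, P1 = 0xE3, P2 = 0x62

P0: E(K, 0x47) = 0xAE; 0x4A ⊕ 0xAE = 0xE4.
P1: E(K, 0x4A) = 0x0F; 0xEC ⊕ 0x0F = 0xE3.
P2: E(K, 0xEC) = 0xDB; 0xB9 ⊕ 0xDB = 0x62.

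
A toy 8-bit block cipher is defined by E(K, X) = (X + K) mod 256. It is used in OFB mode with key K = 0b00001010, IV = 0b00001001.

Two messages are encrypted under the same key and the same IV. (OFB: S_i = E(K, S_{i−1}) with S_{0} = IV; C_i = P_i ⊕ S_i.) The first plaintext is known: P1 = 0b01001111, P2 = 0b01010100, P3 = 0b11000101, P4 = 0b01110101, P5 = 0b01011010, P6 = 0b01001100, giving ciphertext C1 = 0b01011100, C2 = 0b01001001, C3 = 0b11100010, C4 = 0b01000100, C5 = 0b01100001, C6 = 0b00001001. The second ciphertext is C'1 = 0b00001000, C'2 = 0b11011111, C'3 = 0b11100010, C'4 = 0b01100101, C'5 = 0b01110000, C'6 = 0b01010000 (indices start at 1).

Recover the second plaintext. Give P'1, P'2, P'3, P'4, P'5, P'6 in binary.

In OFB with a reused IV, both messages share the same keystream S_i, so C_i ⊕ C'_i = P_i ⊕ P'_i and thus P'_i = P_i ⊕ C_i ⊕ C'_i.
P'1: 0b01001111 ⊕ 0b01011100 ⊕ 0b00001000 = 0b00011011.
P'2: 0b01010100 ⊕ 0b01001001 ⊕ 0b11011111 = 0b11000010.
P'3: 0b11000101 ⊕ 0b11100010 ⊕ 0b11100010 = 0b11000101.
P'4: 0b01110101 ⊕ 0b01000100 ⊕ 0b01100101 = 0b01010100.
P'5: 0b01011010 ⊕ 0b01100001 ⊕ 0b01110000 = 0b01001011.
P'6: 0b01001100 ⊕ 0b00001001 ⊕ 0b01010000 = 0b00010101.

P'1 = 0b00011011, P'2 = 0b11000010, P'3 = 0b11000101, P'4 = 0b01010100, P'5 = 0b01001011, P'6 = 0b00010101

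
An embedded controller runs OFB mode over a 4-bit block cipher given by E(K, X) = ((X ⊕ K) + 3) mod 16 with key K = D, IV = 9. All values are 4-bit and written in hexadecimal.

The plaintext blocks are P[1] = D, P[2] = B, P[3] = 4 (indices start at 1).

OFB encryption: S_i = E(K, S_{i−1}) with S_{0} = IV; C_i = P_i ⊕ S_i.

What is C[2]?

C[1]: S = E(K, 9) = 7; D ⊕ 7 = A.
C[2]: S = E(K, 7) = D; B ⊕ D = 6.

C[2] = 6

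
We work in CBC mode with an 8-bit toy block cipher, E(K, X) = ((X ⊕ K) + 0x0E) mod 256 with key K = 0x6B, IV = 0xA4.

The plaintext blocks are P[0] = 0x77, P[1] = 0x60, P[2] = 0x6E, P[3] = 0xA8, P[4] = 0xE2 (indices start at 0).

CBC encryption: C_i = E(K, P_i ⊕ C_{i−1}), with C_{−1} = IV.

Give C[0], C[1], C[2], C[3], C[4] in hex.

C[0]: P[0] ⊕ 0xA4 = 0xD3; E(K, 0xD3) = 0xC6.
C[1]: P[1] ⊕ 0xC6 = 0xA6; E(K, 0xA6) = 0xDB.
C[2]: P[2] ⊕ 0xDB = 0xB5; E(K, 0xB5) = 0xEC.
C[3]: P[3] ⊕ 0xEC = 0x44; E(K, 0x44) = 0x3D.
C[4]: P[4] ⊕ 0x3D = 0xDF; E(K, 0xDF) = 0xC2.

C[0] = 0xC6, C[1] = 0xDB, C[2] = 0xEC, C[3] = 0x3D, C[4] = 0xC2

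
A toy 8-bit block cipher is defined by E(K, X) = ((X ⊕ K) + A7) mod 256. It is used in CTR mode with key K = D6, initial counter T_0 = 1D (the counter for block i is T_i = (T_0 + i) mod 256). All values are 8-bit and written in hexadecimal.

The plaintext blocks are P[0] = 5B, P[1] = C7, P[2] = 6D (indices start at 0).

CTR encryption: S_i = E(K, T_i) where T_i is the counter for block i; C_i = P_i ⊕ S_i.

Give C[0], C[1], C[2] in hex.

C[0]: T = 1D, S = E(K, T) = 72; 5B ⊕ 72 = 29.
C[1]: T = 1E, S = E(K, T) = 6F; C7 ⊕ 6F = A8.
C[2]: T = 1F, S = E(K, T) = 70; 6D ⊕ 70 = 1D.

C[0] = 29, C[1] = A8, C[2] = 1D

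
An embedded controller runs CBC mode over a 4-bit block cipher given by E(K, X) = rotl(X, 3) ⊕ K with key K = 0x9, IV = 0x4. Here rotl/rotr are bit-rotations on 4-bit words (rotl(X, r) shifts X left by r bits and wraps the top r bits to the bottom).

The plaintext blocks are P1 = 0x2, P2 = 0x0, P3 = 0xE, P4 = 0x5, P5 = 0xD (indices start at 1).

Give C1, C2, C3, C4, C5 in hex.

CBC encryption: C_i = E(K, P_i ⊕ C_{i−1}), with C_{0} = IV.
C1: P1 ⊕ 0x4 = 0x6; E(K, 0x6) = 0xA.
C2: P2 ⊕ 0xA = 0xA; E(K, 0xA) = 0xC.
C3: P3 ⊕ 0xC = 0x2; E(K, 0x2) = 0x8.
C4: P4 ⊕ 0x8 = 0xD; E(K, 0xD) = 0x7.
C5: P5 ⊕ 0x7 = 0xA; E(K, 0xA) = 0xC.

C1 = 0xA, C2 = 0xC, C3 = 0x8, C4 = 0x7, C5 = 0xC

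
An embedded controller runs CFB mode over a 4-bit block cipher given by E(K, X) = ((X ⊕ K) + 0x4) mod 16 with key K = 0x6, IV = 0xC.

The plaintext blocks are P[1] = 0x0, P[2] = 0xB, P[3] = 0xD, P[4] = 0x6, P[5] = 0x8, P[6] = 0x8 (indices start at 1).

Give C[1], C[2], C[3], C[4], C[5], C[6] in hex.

CFB encryption: C_i = P_i ⊕ E(K, C_{i−1}), with C_{0} = IV.
C[1]: E(K, 0xC) = 0xE; 0x0 ⊕ 0xE = 0xE.
C[2]: E(K, 0xE) = 0xC; 0xB ⊕ 0xC = 0x7.
C[3]: E(K, 0x7) = 0x5; 0xD ⊕ 0x5 = 0x8.
C[4]: E(K, 0x8) = 0x2; 0x6 ⊕ 0x2 = 0x4.
C[5]: E(K, 0x4) = 0x6; 0x8 ⊕ 0x6 = 0xE.
C[6]: E(K, 0xE) = 0xC; 0x8 ⊕ 0xC = 0x4.

C[1] = 0xE, C[2] = 0x7, C[3] = 0x8, C[4] = 0x4, C[5] = 0xE, C[6] = 0x4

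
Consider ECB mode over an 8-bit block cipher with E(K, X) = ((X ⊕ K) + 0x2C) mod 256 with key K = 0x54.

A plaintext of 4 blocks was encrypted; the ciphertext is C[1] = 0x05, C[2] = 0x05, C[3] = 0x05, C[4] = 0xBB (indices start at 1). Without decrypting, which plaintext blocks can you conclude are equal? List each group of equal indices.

ECB encrypts each block independently with the same key, so equal ciphertext blocks imply equal plaintext blocks.
C[1] = C[2] = C[3] = 0x05, so P[1] = P[2] = P[3].

P[1] = P[2] = P[3]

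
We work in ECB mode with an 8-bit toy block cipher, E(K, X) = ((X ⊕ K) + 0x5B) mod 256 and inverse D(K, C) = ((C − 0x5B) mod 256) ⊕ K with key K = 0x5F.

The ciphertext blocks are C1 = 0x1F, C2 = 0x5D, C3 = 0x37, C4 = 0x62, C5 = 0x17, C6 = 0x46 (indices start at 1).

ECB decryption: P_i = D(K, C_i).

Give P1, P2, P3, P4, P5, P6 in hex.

P1: D(K, 0x1F) = 0x9B.
P2: D(K, 0x5D) = 0x5D.
P3: D(K, 0x37) = 0x83.
P4: D(K, 0x62) = 0x58.
P5: D(K, 0x17) = 0xE3.
P6: D(K, 0x46) = 0xB4.

P1 = 0x9B, P2 = 0x5D, P3 = 0x83, P4 = 0x58, P5 = 0xE3, P6 = 0xB4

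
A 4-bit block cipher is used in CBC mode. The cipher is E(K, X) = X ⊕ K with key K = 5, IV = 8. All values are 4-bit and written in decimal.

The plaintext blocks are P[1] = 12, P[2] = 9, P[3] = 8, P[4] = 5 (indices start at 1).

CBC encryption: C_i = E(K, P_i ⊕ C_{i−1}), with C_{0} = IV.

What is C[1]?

C[1] = 1

C[1]: P[1] ⊕ 8 = 4; E(K, 4) = 1.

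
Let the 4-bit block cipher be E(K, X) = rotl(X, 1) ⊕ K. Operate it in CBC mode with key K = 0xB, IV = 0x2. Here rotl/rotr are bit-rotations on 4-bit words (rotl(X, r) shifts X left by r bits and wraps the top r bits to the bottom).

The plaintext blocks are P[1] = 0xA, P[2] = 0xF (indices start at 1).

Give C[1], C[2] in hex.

C[1] = 0xA, C[2] = 0x1

CBC encryption: C_i = E(K, P_i ⊕ C_{i−1}), with C_{0} = IV.
C[1]: P[1] ⊕ 0x2 = 0x8; E(K, 0x8) = 0xA.
C[2]: P[2] ⊕ 0xA = 0x5; E(K, 0x5) = 0x1.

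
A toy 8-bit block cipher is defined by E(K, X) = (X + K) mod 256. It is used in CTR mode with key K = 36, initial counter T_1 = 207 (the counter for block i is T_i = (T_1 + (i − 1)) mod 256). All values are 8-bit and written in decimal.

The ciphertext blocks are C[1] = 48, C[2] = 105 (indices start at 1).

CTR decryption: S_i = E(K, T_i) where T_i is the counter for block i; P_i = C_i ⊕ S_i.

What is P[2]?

P[2] = 157

P[2]: T = 208, S = E(K, T) = 244; 105 ⊕ 244 = 157.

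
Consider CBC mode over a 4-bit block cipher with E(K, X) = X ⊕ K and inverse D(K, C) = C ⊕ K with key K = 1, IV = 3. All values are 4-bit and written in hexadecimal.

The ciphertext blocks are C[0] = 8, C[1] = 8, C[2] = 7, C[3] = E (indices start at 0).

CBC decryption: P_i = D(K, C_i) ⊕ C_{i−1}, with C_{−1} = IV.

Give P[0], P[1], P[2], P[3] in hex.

P[0] = A, P[1] = 1, P[2] = E, P[3] = 8

P[0]: D(K, 8) = 9; 9 ⊕ 3 = A.
P[1]: D(K, 8) = 9; 9 ⊕ 8 = 1.
P[2]: D(K, 7) = 6; 6 ⊕ 8 = E.
P[3]: D(K, E) = F; F ⊕ 7 = 8.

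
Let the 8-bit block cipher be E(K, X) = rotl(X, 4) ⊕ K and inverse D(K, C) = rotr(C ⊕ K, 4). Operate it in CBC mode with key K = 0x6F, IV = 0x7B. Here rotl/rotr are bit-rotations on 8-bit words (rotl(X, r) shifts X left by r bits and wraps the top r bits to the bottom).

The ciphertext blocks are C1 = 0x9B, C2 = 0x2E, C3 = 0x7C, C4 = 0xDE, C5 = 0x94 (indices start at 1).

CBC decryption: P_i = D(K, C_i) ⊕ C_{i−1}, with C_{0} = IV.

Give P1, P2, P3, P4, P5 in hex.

P1 = 0x34, P2 = 0x8F, P3 = 0x1F, P4 = 0x67, P5 = 0x61

P1: D(K, 0x9B) = 0x4F; 0x4F ⊕ 0x7B = 0x34.
P2: D(K, 0x2E) = 0x14; 0x14 ⊕ 0x9B = 0x8F.
P3: D(K, 0x7C) = 0x31; 0x31 ⊕ 0x2E = 0x1F.
P4: D(K, 0xDE) = 0x1B; 0x1B ⊕ 0x7C = 0x67.
P5: D(K, 0x94) = 0xBF; 0xBF ⊕ 0xDE = 0x61.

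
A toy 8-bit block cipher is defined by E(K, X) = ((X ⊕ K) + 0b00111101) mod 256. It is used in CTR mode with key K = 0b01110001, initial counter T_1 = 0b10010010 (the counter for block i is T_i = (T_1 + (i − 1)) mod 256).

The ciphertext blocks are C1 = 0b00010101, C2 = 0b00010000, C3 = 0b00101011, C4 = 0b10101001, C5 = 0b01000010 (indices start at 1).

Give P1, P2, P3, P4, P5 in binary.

CTR decryption: S_i = E(K, T_i) where T_i is the counter for block i; P_i = C_i ⊕ S_i.
P1: T = 0b10010010, S = E(K, T) = 0b00100000; 0b00010101 ⊕ 0b00100000 = 0b00110101.
P2: T = 0b10010011, S = E(K, T) = 0b00011111; 0b00010000 ⊕ 0b00011111 = 0b00001111.
P3: T = 0b10010100, S = E(K, T) = 0b00100010; 0b00101011 ⊕ 0b00100010 = 0b00001001.
P4: T = 0b10010101, S = E(K, T) = 0b00100001; 0b10101001 ⊕ 0b00100001 = 0b10001000.
P5: T = 0b10010110, S = E(K, T) = 0b00100100; 0b01000010 ⊕ 0b00100100 = 0b01100110.

P1 = 0b00110101, P2 = 0b00001111, P3 = 0b00001001, P4 = 0b10001000, P5 = 0b01100110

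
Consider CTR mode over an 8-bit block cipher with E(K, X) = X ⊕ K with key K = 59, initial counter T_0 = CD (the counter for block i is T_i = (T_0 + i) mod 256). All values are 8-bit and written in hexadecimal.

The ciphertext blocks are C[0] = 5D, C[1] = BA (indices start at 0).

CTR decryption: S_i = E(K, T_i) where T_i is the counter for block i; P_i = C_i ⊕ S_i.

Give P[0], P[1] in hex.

P[0]: T = CD, S = E(K, T) = 94; 5D ⊕ 94 = C9.
P[1]: T = CE, S = E(K, T) = 97; BA ⊕ 97 = 2D.

P[0] = C9, P[1] = 2D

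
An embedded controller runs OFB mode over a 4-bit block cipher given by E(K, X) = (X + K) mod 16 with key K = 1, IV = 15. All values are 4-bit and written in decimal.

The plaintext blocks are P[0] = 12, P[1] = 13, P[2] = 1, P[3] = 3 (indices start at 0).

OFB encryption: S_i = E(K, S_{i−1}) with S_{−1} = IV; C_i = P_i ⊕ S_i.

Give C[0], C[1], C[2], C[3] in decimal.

C[0] = 12, C[1] = 12, C[2] = 3, C[3] = 0

C[0]: S = E(K, 15) = 0; 12 ⊕ 0 = 12.
C[1]: S = E(K, 0) = 1; 13 ⊕ 1 = 12.
C[2]: S = E(K, 1) = 2; 1 ⊕ 2 = 3.
C[3]: S = E(K, 2) = 3; 3 ⊕ 3 = 0.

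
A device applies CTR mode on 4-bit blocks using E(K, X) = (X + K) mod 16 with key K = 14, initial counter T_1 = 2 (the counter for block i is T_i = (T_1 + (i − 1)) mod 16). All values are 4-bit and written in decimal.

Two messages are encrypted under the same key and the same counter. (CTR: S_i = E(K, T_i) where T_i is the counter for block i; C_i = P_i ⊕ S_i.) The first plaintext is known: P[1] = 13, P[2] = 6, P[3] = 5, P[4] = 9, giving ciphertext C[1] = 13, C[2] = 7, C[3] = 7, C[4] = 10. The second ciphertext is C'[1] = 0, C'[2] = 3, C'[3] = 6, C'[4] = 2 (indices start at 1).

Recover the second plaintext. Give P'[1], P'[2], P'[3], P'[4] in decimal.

P'[1] = 0, P'[2] = 2, P'[3] = 4, P'[4] = 1

In CTR with a reused counter, both messages share the same keystream S_i, so C_i ⊕ C'_i = P_i ⊕ P'_i and thus P'_i = P_i ⊕ C_i ⊕ C'_i.
P'[1]: 13 ⊕ 13 ⊕ 0 = 0.
P'[2]: 6 ⊕ 7 ⊕ 3 = 2.
P'[3]: 5 ⊕ 7 ⊕ 6 = 4.
P'[4]: 9 ⊕ 10 ⊕ 2 = 1.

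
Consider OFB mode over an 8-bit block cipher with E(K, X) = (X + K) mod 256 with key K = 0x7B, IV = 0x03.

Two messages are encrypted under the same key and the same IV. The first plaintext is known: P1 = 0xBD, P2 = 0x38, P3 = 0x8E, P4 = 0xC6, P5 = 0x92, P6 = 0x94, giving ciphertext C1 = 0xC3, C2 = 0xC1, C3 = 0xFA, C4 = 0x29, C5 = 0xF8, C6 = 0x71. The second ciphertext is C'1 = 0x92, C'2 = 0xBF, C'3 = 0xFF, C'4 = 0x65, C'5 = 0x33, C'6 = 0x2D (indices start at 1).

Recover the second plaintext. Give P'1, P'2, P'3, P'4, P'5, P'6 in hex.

P'1 = 0xEC, P'2 = 0x46, P'3 = 0x8B, P'4 = 0x8A, P'5 = 0x59, P'6 = 0xC8

In OFB with a reused IV, both messages share the same keystream S_i, so C_i ⊕ C'_i = P_i ⊕ P'_i and thus P'_i = P_i ⊕ C_i ⊕ C'_i.
P'1: 0xBD ⊕ 0xC3 ⊕ 0x92 = 0xEC.
P'2: 0x38 ⊕ 0xC1 ⊕ 0xBF = 0x46.
P'3: 0x8E ⊕ 0xFA ⊕ 0xFF = 0x8B.
P'4: 0xC6 ⊕ 0x29 ⊕ 0x65 = 0x8A.
P'5: 0x92 ⊕ 0xF8 ⊕ 0x33 = 0x59.
P'6: 0x94 ⊕ 0x71 ⊕ 0x2D = 0xC8.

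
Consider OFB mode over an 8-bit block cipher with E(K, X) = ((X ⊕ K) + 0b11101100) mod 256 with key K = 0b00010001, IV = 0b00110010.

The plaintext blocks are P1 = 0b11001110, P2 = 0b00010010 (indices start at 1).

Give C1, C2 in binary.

C1 = 0b11000001, C2 = 0b00011000

OFB encryption: S_i = E(K, S_{i−1}) with S_{0} = IV; C_i = P_i ⊕ S_i.
C1: S = E(K, 0b00110010) = 0b00001111; 0b11001110 ⊕ 0b00001111 = 0b11000001.
C2: S = E(K, 0b00001111) = 0b00001010; 0b00010010 ⊕ 0b00001010 = 0b00011000.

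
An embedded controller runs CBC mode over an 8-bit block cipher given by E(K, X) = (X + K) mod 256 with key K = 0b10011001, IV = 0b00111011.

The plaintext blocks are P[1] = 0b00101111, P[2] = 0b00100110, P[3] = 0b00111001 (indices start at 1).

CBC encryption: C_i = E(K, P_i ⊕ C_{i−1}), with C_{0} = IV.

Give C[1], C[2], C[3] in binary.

C[1]: P[1] ⊕ 0b00111011 = 0b00010100; E(K, 0b00010100) = 0b10101101.
C[2]: P[2] ⊕ 0b10101101 = 0b10001011; E(K, 0b10001011) = 0b00100100.
C[3]: P[3] ⊕ 0b00100100 = 0b00011101; E(K, 0b00011101) = 0b10110110.

C[1] = 0b10101101, C[2] = 0b00100100, C[3] = 0b10110110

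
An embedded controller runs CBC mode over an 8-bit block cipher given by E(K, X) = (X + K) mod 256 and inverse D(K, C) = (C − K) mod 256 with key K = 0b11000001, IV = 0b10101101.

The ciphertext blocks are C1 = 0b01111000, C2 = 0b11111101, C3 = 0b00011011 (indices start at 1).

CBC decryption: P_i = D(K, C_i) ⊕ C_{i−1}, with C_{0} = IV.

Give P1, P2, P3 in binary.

P1 = 0b00011010, P2 = 0b01000100, P3 = 0b10100111

P1: D(K, 0b01111000) = 0b10110111; 0b10110111 ⊕ 0b10101101 = 0b00011010.
P2: D(K, 0b11111101) = 0b00111100; 0b00111100 ⊕ 0b01111000 = 0b01000100.
P3: D(K, 0b00011011) = 0b01011010; 0b01011010 ⊕ 0b11111101 = 0b10100111.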